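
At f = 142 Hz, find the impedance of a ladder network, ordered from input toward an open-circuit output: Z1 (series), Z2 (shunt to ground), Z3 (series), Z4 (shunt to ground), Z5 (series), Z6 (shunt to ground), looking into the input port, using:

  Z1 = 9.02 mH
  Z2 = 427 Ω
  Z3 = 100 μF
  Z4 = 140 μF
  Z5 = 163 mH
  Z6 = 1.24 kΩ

Step 1 — Angular frequency: ω = 2π·f = 2π·142 = 892.2 rad/s.
Step 2 — Component impedances:
  Z1: Z = jωL = j·892.2·0.00902 = 0 + j8.048 Ω
  Z2: Z = R = 427 Ω
  Z3: Z = 1/(jωC) = -j/(ω·C) = 0 - j11.21 Ω
  Z4: Z = 1/(jωC) = -j/(ω·C) = 0 - j8.006 Ω
  Z5: Z = jωL = j·892.2·0.163 = 0 + j145.4 Ω
  Z6: Z = R = 1240 Ω
Step 3 — Ladder network (open output): work backward from the far end, alternating series and parallel combinations. Z_in = 0.9141 - j11.13 Ω = 11.17∠-85.3° Ω.

Z = 0.9141 - j11.13 Ω = 11.17∠-85.3° Ω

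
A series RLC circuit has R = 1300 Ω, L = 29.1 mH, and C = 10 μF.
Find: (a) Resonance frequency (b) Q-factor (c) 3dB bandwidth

Step 1 — Resonance: ω₀ = 1/√(LC) = 1/√(0.0291·1e-05) = 1854 rad/s.
Step 2 — f₀ = ω₀/(2π) = 295 Hz.
Step 3 — Series Q: Q = ω₀L/R = 1854·0.0291/1300 = 0.0415.
Step 4 — Bandwidth: Δω = ω₀/Q = 4.467e+04 rad/s; BW = Δω/(2π) = 7110 Hz.

(a) f₀ = 295 Hz  (b) Q = 0.0415  (c) BW = 7110 Hz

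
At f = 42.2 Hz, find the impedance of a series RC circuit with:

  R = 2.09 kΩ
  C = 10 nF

Step 1 — Angular frequency: ω = 2π·f = 2π·42.2 = 265.2 rad/s.
Step 2 — Component impedances:
  R: Z = R = 2090 Ω
  C: Z = 1/(jωC) = -j/(ω·C) = 0 - j3.771e+05 Ω
Step 3 — Series combination: Z_total = R + C = 2090 - j3.771e+05 Ω = 3.772e+05∠-89.7° Ω.

Z = 2090 - j3.771e+05 Ω = 3.772e+05∠-89.7° Ω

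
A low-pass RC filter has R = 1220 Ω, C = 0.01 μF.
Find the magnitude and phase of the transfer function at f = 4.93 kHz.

Step 1 — Angular frequency: ω = 2π·4930 = 3.098e+04 rad/s.
Step 2 — Transfer function: H(jω) = 1/(1 + jωRC).
Step 3 — Denominator: 1 + jωRC = 1 + j·3.098e+04·1220·1e-08 = 1 + j0.3779.
Step 4 — H = 0.875 - j0.3307.
Step 5 — Magnitude: |H| = 0.9354 (-0.6 dB); phase: φ = -20.7°.

|H| = 0.9354 (-0.6 dB), φ = -20.7°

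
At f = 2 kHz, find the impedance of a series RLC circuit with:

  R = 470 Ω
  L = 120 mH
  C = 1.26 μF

Step 1 — Angular frequency: ω = 2π·f = 2π·2000 = 1.257e+04 rad/s.
Step 2 — Component impedances:
  R: Z = R = 470 Ω
  L: Z = jωL = j·1.257e+04·0.12 = 0 + j1508 Ω
  C: Z = 1/(jωC) = -j/(ω·C) = 0 - j63.16 Ω
Step 3 — Series combination: Z_total = R + L + C = 470 + j1445 Ω = 1519∠72.0° Ω.

Z = 470 + j1445 Ω = 1519∠72.0° Ω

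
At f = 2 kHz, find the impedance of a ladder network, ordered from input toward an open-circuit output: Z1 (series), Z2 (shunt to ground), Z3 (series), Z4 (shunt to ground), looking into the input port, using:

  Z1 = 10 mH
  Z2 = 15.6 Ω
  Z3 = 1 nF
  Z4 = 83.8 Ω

Step 1 — Angular frequency: ω = 2π·f = 2π·2000 = 1.257e+04 rad/s.
Step 2 — Component impedances:
  Z1: Z = jωL = j·1.257e+04·0.01 = 0 + j125.7 Ω
  Z2: Z = R = 15.6 Ω
  Z3: Z = 1/(jωC) = -j/(ω·C) = 0 - j7.958e+04 Ω
  Z4: Z = R = 83.8 Ω
Step 3 — Ladder network (open output): work backward from the far end, alternating series and parallel combinations. Z_in = 15.6 + j125.7 Ω = 126.6∠82.9° Ω.

Z = 15.6 + j125.7 Ω = 126.6∠82.9° Ω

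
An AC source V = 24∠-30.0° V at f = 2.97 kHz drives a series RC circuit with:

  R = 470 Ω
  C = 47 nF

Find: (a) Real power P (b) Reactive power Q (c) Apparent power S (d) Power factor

Step 1 — Angular frequency: ω = 2π·f = 2π·2970 = 1.866e+04 rad/s.
Step 2 — Component impedances:
  R: Z = R = 470 Ω
  C: Z = 1/(jωC) = -j/(ω·C) = 0 - j1140 Ω
Step 3 — Series combination: Z_total = R + C = 470 - j1140 Ω = 1233∠-67.6° Ω.
Step 4 — Source phasor: V = 24∠-30.0° V = 20.78 - j12 V.
Step 5 — Current: I = V / Z = 0.01542 + j0.01187 A = 0.01946∠37.6° A.
Step 6 — Complex power: S = V·I* = 0.178 - j0.4318 VA.
Step 7 — Real power: P = Re(S) = 0.178 W.
Step 8 — Reactive power: Q = Im(S) = -0.4318 VAR.
Step 9 — Apparent power: |S| = 0.4671 VA.
Step 10 — Power factor: PF = P/|S| = 0.3811 (leading).

(a) P = 0.178 W  (b) Q = -0.4318 VAR  (c) S = 0.4671 VA  (d) PF = 0.3811 (leading)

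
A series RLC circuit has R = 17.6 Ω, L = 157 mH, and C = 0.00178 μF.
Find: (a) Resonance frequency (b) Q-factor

Step 1 — Resonance condition Im(Z)=0 gives ω₀ = 1/√(LC).
Step 2 — ω₀ = 1/√(0.157·1.78e-09) = 5.982e+04 rad/s.
Step 3 — f₀ = ω₀/(2π) = 9521 Hz.
Step 4 — Series Q: Q = ω₀L/R = 5.982e+04·0.157/17.6 = 533.6.

(a) f₀ = 9521 Hz  (b) Q = 533.6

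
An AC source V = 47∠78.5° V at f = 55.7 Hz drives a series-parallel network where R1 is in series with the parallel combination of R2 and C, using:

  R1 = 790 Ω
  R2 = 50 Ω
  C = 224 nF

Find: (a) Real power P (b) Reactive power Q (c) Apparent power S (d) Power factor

Step 1 — Angular frequency: ω = 2π·f = 2π·55.7 = 350 rad/s.
Step 2 — Component impedances:
  R1: Z = R = 790 Ω
  R2: Z = R = 50 Ω
  C: Z = 1/(jωC) = -j/(ω·C) = 0 - j1.276e+04 Ω
Step 3 — Parallel branch: R2 || C = 1/(1/R2 + 1/C) = 50 - j0.196 Ω.
Step 4 — Series with R1: Z_total = R1 + (R2 || C) = 840 - j0.196 Ω = 840∠-0.0° Ω.
Step 5 — Source phasor: V = 47∠78.5° V = 9.37 + j46.06 V.
Step 6 — Current: I = V / Z = 0.01114 + j0.05483 A = 0.05595∠78.5° A.
Step 7 — Complex power: S = V·I* = 2.63 - j0.0006136 VA.
Step 8 — Real power: P = Re(S) = 2.63 W.
Step 9 — Reactive power: Q = Im(S) = -0.0006136 VAR.
Step 10 — Apparent power: |S| = 2.63 VA.
Step 11 — Power factor: PF = P/|S| = 1 (leading).

(a) P = 2.63 W  (b) Q = -0.0006136 VAR  (c) S = 2.63 VA  (d) PF = 1 (leading)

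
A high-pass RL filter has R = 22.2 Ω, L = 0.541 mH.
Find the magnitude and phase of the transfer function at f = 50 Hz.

Step 1 — Angular frequency: ω = 2π·50 = 314.2 rad/s.
Step 2 — Transfer function: H(jω) = jωL/(R + jωL).
Step 3 — Numerator jωL = j·0.17; denominator R + jωL = 22.2 + j0.17.
Step 4 — H = 5.861e-05 + j0.007655.
Step 5 — Magnitude: |H| = 0.007656 (-42.3 dB); phase: φ = 89.6°.

|H| = 0.007656 (-42.3 dB), φ = 89.6°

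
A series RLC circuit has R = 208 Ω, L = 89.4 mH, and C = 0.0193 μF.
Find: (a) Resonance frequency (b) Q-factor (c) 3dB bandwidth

Step 1 — Resonance condition Im(Z)=0 gives ω₀ = 1/√(LC).
Step 2 — ω₀ = 1/√(0.0894·1.93e-08) = 2.407e+04 rad/s.
Step 3 — f₀ = ω₀/(2π) = 3832 Hz.
Step 4 — Series Q: Q = ω₀L/R = 2.407e+04·0.0894/208 = 10.35.
Step 5 — 3dB bandwidth: Δω = ω₀/Q = 2327 rad/s; BW = Δω/(2π) = 370.3 Hz.

(a) f₀ = 3832 Hz  (b) Q = 10.35  (c) BW = 370.3 Hz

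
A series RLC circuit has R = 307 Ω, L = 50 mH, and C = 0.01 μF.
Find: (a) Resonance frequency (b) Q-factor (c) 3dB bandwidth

Step 1 — Resonance condition Im(Z)=0 gives ω₀ = 1/√(LC).
Step 2 — ω₀ = 1/√(0.05·1e-08) = 4.472e+04 rad/s.
Step 3 — f₀ = ω₀/(2π) = 7118 Hz.
Step 4 — Series Q: Q = ω₀L/R = 4.472e+04·0.05/307 = 7.284.
Step 5 — 3dB bandwidth: Δω = ω₀/Q = 6140 rad/s; BW = Δω/(2π) = 977.2 Hz.

(a) f₀ = 7118 Hz  (b) Q = 7.284  (c) BW = 977.2 Hz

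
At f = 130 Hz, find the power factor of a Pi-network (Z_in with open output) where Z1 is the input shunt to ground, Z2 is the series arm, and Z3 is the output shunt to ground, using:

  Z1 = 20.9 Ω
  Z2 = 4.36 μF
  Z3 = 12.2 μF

Step 1 — Angular frequency: ω = 2π·f = 2π·130 = 816.8 rad/s.
Step 2 — Component impedances:
  Z1: Z = R = 20.9 Ω
  Z2: Z = 1/(jωC) = -j/(ω·C) = 0 - j280.8 Ω
  Z3: Z = 1/(jωC) = -j/(ω·C) = 0 - j100.3 Ω
Step 3 — With open output, the series arm Z2 and the output shunt Z3 appear in series to ground: Z2 + Z3 = 0 - j381.1 Ω.
Step 4 — Parallel with input shunt Z1: Z_in = Z1 || (Z2 + Z3) = 20.84 - j1.143 Ω = 20.87∠-3.1° Ω.
Step 5 — Power factor: PF = cos(φ) = Re(Z)/|Z| = 20.837/20.869 = 0.9985.
Step 6 — Type: Im(Z) = -1.143 ⇒ leading (phase φ = -3.1°).

PF = 0.9985 (leading, φ = -3.1°)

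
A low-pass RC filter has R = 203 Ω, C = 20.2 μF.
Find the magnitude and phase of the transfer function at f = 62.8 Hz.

Step 1 — Angular frequency: ω = 2π·62.8 = 394.6 rad/s.
Step 2 — Transfer function: H(jω) = 1/(1 + jωRC).
Step 3 — Denominator: 1 + jωRC = 1 + j·394.6·203·2.02e-05 = 1 + j1.618.
Step 4 — H = 0.2764 - j0.4472.
Step 5 — Magnitude: |H| = 0.5257 (-5.6 dB); phase: φ = -58.3°.

|H| = 0.5257 (-5.6 dB), φ = -58.3°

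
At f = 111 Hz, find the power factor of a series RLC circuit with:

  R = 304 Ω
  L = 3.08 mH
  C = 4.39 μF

Step 1 — Angular frequency: ω = 2π·f = 2π·111 = 697.4 rad/s.
Step 2 — Component impedances:
  R: Z = R = 304 Ω
  L: Z = jωL = j·697.4·0.00308 = 0 + j2.148 Ω
  C: Z = 1/(jωC) = -j/(ω·C) = 0 - j326.6 Ω
Step 3 — Series combination: Z_total = R + L + C = 304 - j324.5 Ω = 444.6∠-46.9° Ω.
Step 4 — Power factor: PF = cos(φ) = Re(Z)/|Z| = 304/444.63 = 0.6837.
Step 5 — Type: Im(Z) = -324.5 ⇒ leading (phase φ = -46.9°).

PF = 0.6837 (leading, φ = -46.9°)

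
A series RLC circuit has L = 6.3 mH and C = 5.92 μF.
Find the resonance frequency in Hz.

Step 1 — Resonance condition Im(Z)=0 gives ω₀ = 1/√(LC).
Step 2 — ω₀ = 1/√(0.0063·5.92e-06) = 5178 rad/s.
Step 3 — f₀ = ω₀/(2π) = 824.1 Hz.

f₀ = 824.1 Hz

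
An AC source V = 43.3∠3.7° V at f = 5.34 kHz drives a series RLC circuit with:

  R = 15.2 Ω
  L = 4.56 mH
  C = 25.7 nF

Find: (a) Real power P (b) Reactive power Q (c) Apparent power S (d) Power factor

Step 1 — Angular frequency: ω = 2π·f = 2π·5340 = 3.355e+04 rad/s.
Step 2 — Component impedances:
  R: Z = R = 15.2 Ω
  L: Z = jωL = j·3.355e+04·0.00456 = 0 + j153 Ω
  C: Z = 1/(jωC) = -j/(ω·C) = 0 - j1160 Ω
Step 3 — Series combination: Z_total = R + L + C = 15.2 - j1007 Ω = 1007∠-89.1° Ω.
Step 4 — Source phasor: V = 43.3∠3.7° V = 43.21 + j2.794 V.
Step 5 — Current: I = V / Z = -0.002127 + j0.04295 A = 0.04301∠92.8° A.
Step 6 — Complex power: S = V·I* = 0.02811 - j1.862 VA.
Step 7 — Real power: P = Re(S) = 0.02811 W.
Step 8 — Reactive power: Q = Im(S) = -1.862 VAR.
Step 9 — Apparent power: |S| = 1.862 VA.
Step 10 — Power factor: PF = P/|S| = 0.0151 (leading).

(a) P = 0.02811 W  (b) Q = -1.862 VAR  (c) S = 1.862 VA  (d) PF = 0.0151 (leading)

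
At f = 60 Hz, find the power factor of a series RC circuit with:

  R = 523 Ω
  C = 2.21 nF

Step 1 — Angular frequency: ω = 2π·f = 2π·60 = 377 rad/s.
Step 2 — Component impedances:
  R: Z = R = 523 Ω
  C: Z = 1/(jωC) = -j/(ω·C) = 0 - j1.2e+06 Ω
Step 3 — Series combination: Z_total = R + C = 523 - j1.2e+06 Ω = 1.2e+06∠-90.0° Ω.
Step 4 — Power factor: PF = cos(φ) = Re(Z)/|Z| = 523/1.2003e+06 = 0.0004357.
Step 5 — Type: Im(Z) = -1.2e+06 ⇒ leading (phase φ = -90.0°).

PF = 0.0004357 (leading, φ = -90.0°)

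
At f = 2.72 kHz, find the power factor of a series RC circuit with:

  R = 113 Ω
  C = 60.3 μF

Step 1 — Angular frequency: ω = 2π·f = 2π·2720 = 1.709e+04 rad/s.
Step 2 — Component impedances:
  R: Z = R = 113 Ω
  C: Z = 1/(jωC) = -j/(ω·C) = 0 - j0.9704 Ω
Step 3 — Series combination: Z_total = R + C = 113 - j0.9704 Ω = 113∠-0.5° Ω.
Step 4 — Power factor: PF = cos(φ) = Re(Z)/|Z| = 113/113 = 1.
Step 5 — Type: Im(Z) = -0.9704 ⇒ leading (phase φ = -0.5°).

PF = 1 (leading, φ = -0.5°)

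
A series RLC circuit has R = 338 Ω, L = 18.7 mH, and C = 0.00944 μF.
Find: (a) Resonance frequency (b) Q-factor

Step 1 — Resonance condition Im(Z)=0 gives ω₀ = 1/√(LC).
Step 2 — ω₀ = 1/√(0.0187·9.44e-09) = 7.527e+04 rad/s.
Step 3 — f₀ = ω₀/(2π) = 1.198e+04 Hz.
Step 4 — Series Q: Q = ω₀L/R = 7.527e+04·0.0187/338 = 4.164.

(a) f₀ = 1.198e+04 Hz  (b) Q = 4.164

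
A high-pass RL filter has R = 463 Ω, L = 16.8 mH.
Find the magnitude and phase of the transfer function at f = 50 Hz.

Step 1 — Angular frequency: ω = 2π·50 = 314.2 rad/s.
Step 2 — Transfer function: H(jω) = jωL/(R + jωL).
Step 3 — Numerator jωL = j·5.278; denominator R + jωL = 463 + j5.278.
Step 4 — H = 0.0001299 + j0.0114.
Step 5 — Magnitude: |H| = 0.0114 (-38.9 dB); phase: φ = 89.3°.

|H| = 0.0114 (-38.9 dB), φ = 89.3°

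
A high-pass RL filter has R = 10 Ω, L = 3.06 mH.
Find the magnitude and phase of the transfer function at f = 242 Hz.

Step 1 — Angular frequency: ω = 2π·242 = 1521 rad/s.
Step 2 — Transfer function: H(jω) = jωL/(R + jωL).
Step 3 — Numerator jωL = j·4.653; denominator R + jωL = 10 + j4.653.
Step 4 — H = 0.178 + j0.3825.
Step 5 — Magnitude: |H| = 0.4219 (-7.5 dB); phase: φ = 65.0°.

|H| = 0.4219 (-7.5 dB), φ = 65.0°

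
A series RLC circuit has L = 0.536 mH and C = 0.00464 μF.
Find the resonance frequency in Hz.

Step 1 — Resonance condition Im(Z)=0 gives ω₀ = 1/√(LC).
Step 2 — ω₀ = 1/√(0.000536·4.64e-09) = 6.341e+05 rad/s.
Step 3 — f₀ = ω₀/(2π) = 1.009e+05 Hz.

f₀ = 1.009e+05 Hz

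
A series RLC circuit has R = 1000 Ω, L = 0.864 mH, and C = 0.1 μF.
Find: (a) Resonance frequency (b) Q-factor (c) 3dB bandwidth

Step 1 — Resonance: ω₀ = 1/√(LC) = 1/√(0.000864·1e-07) = 1.076e+05 rad/s.
Step 2 — f₀ = ω₀/(2π) = 1.712e+04 Hz.
Step 3 — Series Q: Q = ω₀L/R = 1.076e+05·0.000864/1000 = 0.09295.
Step 4 — Bandwidth: Δω = ω₀/Q = 1.157e+06 rad/s; BW = Δω/(2π) = 1.842e+05 Hz.

(a) f₀ = 1.712e+04 Hz  (b) Q = 0.09295  (c) BW = 1.842e+05 Hz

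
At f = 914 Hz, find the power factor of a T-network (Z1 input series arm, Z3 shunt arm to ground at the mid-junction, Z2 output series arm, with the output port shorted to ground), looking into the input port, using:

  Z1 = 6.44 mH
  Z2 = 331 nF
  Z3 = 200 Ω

Step 1 — Angular frequency: ω = 2π·f = 2π·914 = 5743 rad/s.
Step 2 — Component impedances:
  Z1: Z = jωL = j·5743·0.00644 = 0 + j36.98 Ω
  Z2: Z = 1/(jωC) = -j/(ω·C) = 0 - j526.1 Ω
  Z3: Z = R = 200 Ω
Step 3 — With the output port shorted to ground, the output series arm Z2 runs from the junction to ground; the shunt arm Z3 also runs from the junction to ground. They appear in parallel: Z3 || Z2 = 174.7 - j66.43 Ω.
Step 4 — Series with input arm Z1: Z_in = Z1 + (Z3 || Z2) = 174.7 - j29.45 Ω = 177.2∠-9.6° Ω.
Step 5 — Power factor: PF = cos(φ) = Re(Z)/|Z| = 174.74/177.21 = 0.9861.
Step 6 — Type: Im(Z) = -29.45 ⇒ leading (phase φ = -9.6°).

PF = 0.9861 (leading, φ = -9.6°)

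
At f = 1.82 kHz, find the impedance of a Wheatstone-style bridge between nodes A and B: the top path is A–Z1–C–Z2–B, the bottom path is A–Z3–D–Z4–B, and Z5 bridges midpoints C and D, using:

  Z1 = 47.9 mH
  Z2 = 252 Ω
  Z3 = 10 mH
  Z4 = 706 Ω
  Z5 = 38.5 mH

Step 1 — Angular frequency: ω = 2π·f = 2π·1820 = 1.144e+04 rad/s.
Step 2 — Component impedances:
  Z1: Z = jωL = j·1.144e+04·0.0479 = 0 + j547.8 Ω
  Z2: Z = R = 252 Ω
  Z3: Z = jωL = j·1.144e+04·0.01 = 0 + j114.4 Ω
  Z4: Z = R = 706 Ω
  Z5: Z = jωL = j·1.144e+04·0.0385 = 0 + j440.3 Ω
Step 3 — Bridge requires nodal analysis (the Z5 bridge couples midpoints C and D, so the two paths cannot be reduced to a simple series/parallel combination). Setting node B to ground and injecting 1 A at node A, the 3-node admittance system at A, C, D solves to V_A = Z_AB = 207.3 + j172.8 Ω = 269.9∠39.8° Ω.

Z = 207.3 + j172.8 Ω = 269.9∠39.8° Ω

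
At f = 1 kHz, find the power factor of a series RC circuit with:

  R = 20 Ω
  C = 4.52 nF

Step 1 — Angular frequency: ω = 2π·f = 2π·1000 = 6283 rad/s.
Step 2 — Component impedances:
  R: Z = R = 20 Ω
  C: Z = 1/(jωC) = -j/(ω·C) = 0 - j3.521e+04 Ω
Step 3 — Series combination: Z_total = R + C = 20 - j3.521e+04 Ω = 3.521e+04∠-90.0° Ω.
Step 4 — Power factor: PF = cos(φ) = Re(Z)/|Z| = 20/3.521e+04 = 0.000568.
Step 5 — Type: Im(Z) = -3.521e+04 ⇒ leading (phase φ = -90.0°).

PF = 0.000568 (leading, φ = -90.0°)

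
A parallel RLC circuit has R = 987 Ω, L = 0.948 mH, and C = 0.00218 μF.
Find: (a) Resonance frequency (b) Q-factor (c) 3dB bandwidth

Step 1 — Resonance: ω₀ = 1/√(LC) = 1/√(0.000948·2.18e-09) = 6.956e+05 rad/s.
Step 2 — f₀ = ω₀/(2π) = 1.107e+05 Hz.
Step 3 — Parallel Q: Q = R/(ω₀L) = 987/(6.956e+05·0.000948) = 1.497.
Step 4 — Bandwidth: Δω = ω₀/Q = 4.648e+05 rad/s; BW = Δω/(2π) = 7.397e+04 Hz.

(a) f₀ = 1.107e+05 Hz  (b) Q = 1.497  (c) BW = 7.397e+04 Hz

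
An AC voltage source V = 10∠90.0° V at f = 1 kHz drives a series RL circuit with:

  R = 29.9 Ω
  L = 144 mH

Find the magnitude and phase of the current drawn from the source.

Step 1 — Angular frequency: ω = 2π·f = 2π·1000 = 6283 rad/s.
Step 2 — Component impedances:
  R: Z = R = 29.9 Ω
  L: Z = jωL = j·6283·0.144 = 0 + j904.8 Ω
Step 3 — Series combination: Z_total = R + L = 29.9 + j904.8 Ω = 905.3∠88.1° Ω.
Step 4 — Source phasor: V = 10∠90.0° V = 0 + j10 V.
Step 5 — Ohm's law: I = V / Z_total = (0 + j10) / (29.9 + j904.8) = 0.01104 + j0.0003648 A.
Step 6 — Convert to polar: |I| = 0.01105 A, ∠I = 1.9°.

I = 0.01105∠1.9° A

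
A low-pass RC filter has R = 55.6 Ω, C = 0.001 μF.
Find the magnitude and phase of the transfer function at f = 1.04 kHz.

Step 1 — Angular frequency: ω = 2π·1040 = 6535 rad/s.
Step 2 — Transfer function: H(jω) = 1/(1 + jωRC).
Step 3 — Denominator: 1 + jωRC = 1 + j·6535·55.6·1e-09 = 1 + j0.0003633.
Step 4 — H = 1 - j0.0003633.
Step 5 — Magnitude: |H| = 1 (-0.0 dB); phase: φ = -0.0°.

|H| = 1 (-0.0 dB), φ = -0.0°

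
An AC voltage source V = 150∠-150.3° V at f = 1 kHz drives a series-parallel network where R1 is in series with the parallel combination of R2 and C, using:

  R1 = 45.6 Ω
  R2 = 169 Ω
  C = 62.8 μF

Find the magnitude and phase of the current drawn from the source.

Step 1 — Angular frequency: ω = 2π·f = 2π·1000 = 6283 rad/s.
Step 2 — Component impedances:
  R1: Z = R = 45.6 Ω
  R2: Z = R = 169 Ω
  C: Z = 1/(jωC) = -j/(ω·C) = 0 - j2.534 Ω
Step 3 — Parallel branch: R2 || C = 1/(1/R2 + 1/C) = 0.038 - j2.534 Ω.
Step 4 — Series with R1: Z_total = R1 + (R2 || C) = 45.64 - j2.534 Ω = 45.71∠-3.2° Ω.
Step 5 — Source phasor: V = 150∠-150.3° V = -130.3 - j74.32 V.
Step 6 — Ohm's law: I = V / Z_total = (-130.3 - j74.32) / (45.64 - j2.534) = -2.756 - j1.781 A.
Step 7 — Convert to polar: |I| = 3.282 A, ∠I = -147.1°.

I = 3.282∠-147.1° A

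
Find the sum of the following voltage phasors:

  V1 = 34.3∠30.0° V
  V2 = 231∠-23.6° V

Step 1 — Convert each phasor to rectangular form:
  V1 = 34.3·(cos(30.0°) + j·sin(30.0°)) = 29.7 + j17.15 V
  V2 = 231·(cos(-23.6°) + j·sin(-23.6°)) = 211.7 - j92.48 V
Step 2 — Sum components: V_total = 241.4 - j75.33 V.
Step 3 — Convert to polar: |V_total| = 252.9 V, ∠V_total = -17.3°.

V_total = 252.9∠-17.3° V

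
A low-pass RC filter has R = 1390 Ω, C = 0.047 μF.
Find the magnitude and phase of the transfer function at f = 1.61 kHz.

Step 1 — Angular frequency: ω = 2π·1610 = 1.012e+04 rad/s.
Step 2 — Transfer function: H(jω) = 1/(1 + jωRC).
Step 3 — Denominator: 1 + jωRC = 1 + j·1.012e+04·1390·4.7e-08 = 1 + j0.6609.
Step 4 — H = 0.696 - j0.46.
Step 5 — Magnitude: |H| = 0.8343 (-1.6 dB); phase: φ = -33.5°.

|H| = 0.8343 (-1.6 dB), φ = -33.5°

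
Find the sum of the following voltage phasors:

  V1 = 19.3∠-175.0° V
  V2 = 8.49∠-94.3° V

Step 1 — Convert each phasor to rectangular form:
  V1 = 19.3·(cos(-175.0°) + j·sin(-175.0°)) = -19.23 - j1.682 V
  V2 = 8.49·(cos(-94.3°) + j·sin(-94.3°)) = -0.6366 - j8.466 V
Step 2 — Sum components: V_total = -19.86 - j10.15 V.
Step 3 — Convert to polar: |V_total| = 22.31 V, ∠V_total = -152.9°.

V_total = 22.31∠-152.9° V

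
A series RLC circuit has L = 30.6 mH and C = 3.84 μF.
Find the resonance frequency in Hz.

Step 1 — Resonance condition Im(Z)=0 gives ω₀ = 1/√(LC).
Step 2 — ω₀ = 1/√(0.0306·3.84e-06) = 2917 rad/s.
Step 3 — f₀ = ω₀/(2π) = 464.3 Hz.

f₀ = 464.3 Hz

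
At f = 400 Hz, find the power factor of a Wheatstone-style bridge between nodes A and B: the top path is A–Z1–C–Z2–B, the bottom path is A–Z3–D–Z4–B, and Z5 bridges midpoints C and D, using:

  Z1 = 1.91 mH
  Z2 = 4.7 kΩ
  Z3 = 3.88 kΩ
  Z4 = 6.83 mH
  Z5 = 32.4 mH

Step 1 — Angular frequency: ω = 2π·f = 2π·400 = 2513 rad/s.
Step 2 — Component impedances:
  Z1: Z = jωL = j·2513·0.00191 = 0 + j4.8 Ω
  Z2: Z = R = 4700 Ω
  Z3: Z = R = 3880 Ω
  Z4: Z = jωL = j·2513·0.00683 = 0 + j17.17 Ω
  Z5: Z = jωL = j·2513·0.0324 = 0 + j81.43 Ω
Step 3 — Bridge requires nodal analysis (the Z5 bridge couples midpoints C and D, so the two paths cannot be reduced to a simple series/parallel combination). Setting node B to ground and injecting 1 A at node A, the 3-node admittance system at A, C, D solves to V_A = Z_AB = 3.978 + j103.2 Ω = 103.3∠87.8° Ω.
Step 4 — Power factor: PF = cos(φ) = Re(Z)/|Z| = 3.978/103.3 = 0.03851.
Step 5 — Type: Im(Z) = 103.2 ⇒ lagging (phase φ = 87.8°).

PF = 0.03851 (lagging, φ = 87.8°)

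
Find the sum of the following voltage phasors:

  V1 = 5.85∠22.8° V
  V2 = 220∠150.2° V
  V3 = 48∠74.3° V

Step 1 — Convert each phasor to rectangular form:
  V1 = 5.85·(cos(22.8°) + j·sin(22.8°)) = 5.393 + j2.267 V
  V2 = 220·(cos(150.2°) + j·sin(150.2°)) = -190.9 + j109.3 V
  V3 = 48·(cos(74.3°) + j·sin(74.3°)) = 12.99 + j46.21 V
Step 2 — Sum components: V_total = -172.5 + j157.8 V.
Step 3 — Convert to polar: |V_total| = 233.8 V, ∠V_total = 137.6°.

V_total = 233.8∠137.6° V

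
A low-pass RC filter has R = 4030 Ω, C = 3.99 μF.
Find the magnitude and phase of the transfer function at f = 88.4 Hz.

Step 1 — Angular frequency: ω = 2π·88.4 = 555.4 rad/s.
Step 2 — Transfer function: H(jω) = 1/(1 + jωRC).
Step 3 — Denominator: 1 + jωRC = 1 + j·555.4·4030·3.99e-06 = 1 + j8.931.
Step 4 — H = 0.01238 - j0.1106.
Step 5 — Magnitude: |H| = 0.1113 (-19.1 dB); phase: φ = -83.6°.

|H| = 0.1113 (-19.1 dB), φ = -83.6°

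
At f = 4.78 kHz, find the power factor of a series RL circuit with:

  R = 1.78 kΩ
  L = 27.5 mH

Step 1 — Angular frequency: ω = 2π·f = 2π·4780 = 3.003e+04 rad/s.
Step 2 — Component impedances:
  R: Z = R = 1780 Ω
  L: Z = jωL = j·3.003e+04·0.0275 = 0 + j825.9 Ω
Step 3 — Series combination: Z_total = R + L = 1780 + j825.9 Ω = 1962∠24.9° Ω.
Step 4 — Power factor: PF = cos(φ) = Re(Z)/|Z| = 1780/1962.3 = 0.9071.
Step 5 — Type: Im(Z) = 825.9 ⇒ lagging (phase φ = 24.9°).

PF = 0.9071 (lagging, φ = 24.9°)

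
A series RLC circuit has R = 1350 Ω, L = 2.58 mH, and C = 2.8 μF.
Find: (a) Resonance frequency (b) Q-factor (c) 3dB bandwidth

Step 1 — Resonance condition Im(Z)=0 gives ω₀ = 1/√(LC).
Step 2 — ω₀ = 1/√(0.00258·2.8e-06) = 1.177e+04 rad/s.
Step 3 — f₀ = ω₀/(2π) = 1873 Hz.
Step 4 — Series Q: Q = ω₀L/R = 1.177e+04·0.00258/1350 = 0.02249.
Step 5 — 3dB bandwidth: Δω = ω₀/Q = 5.233e+05 rad/s; BW = Δω/(2π) = 8.328e+04 Hz.

(a) f₀ = 1873 Hz  (b) Q = 0.02249  (c) BW = 8.328e+04 Hz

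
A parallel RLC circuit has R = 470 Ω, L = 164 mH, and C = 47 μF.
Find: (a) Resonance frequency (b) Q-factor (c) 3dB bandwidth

Step 1 — Resonance: ω₀ = 1/√(LC) = 1/√(0.164·4.7e-05) = 360.2 rad/s.
Step 2 — f₀ = ω₀/(2π) = 57.33 Hz.
Step 3 — Parallel Q: Q = R/(ω₀L) = 470/(360.2·0.164) = 7.957.
Step 4 — Bandwidth: Δω = ω₀/Q = 45.27 rad/s; BW = Δω/(2π) = 7.205 Hz.

(a) f₀ = 57.33 Hz  (b) Q = 7.957  (c) BW = 7.205 Hz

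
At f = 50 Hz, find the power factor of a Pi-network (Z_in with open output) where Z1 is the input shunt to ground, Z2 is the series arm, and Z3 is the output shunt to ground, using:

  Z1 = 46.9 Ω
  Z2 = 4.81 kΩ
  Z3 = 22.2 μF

Step 1 — Angular frequency: ω = 2π·f = 2π·50 = 314.2 rad/s.
Step 2 — Component impedances:
  Z1: Z = R = 46.9 Ω
  Z2: Z = R = 4810 Ω
  Z3: Z = 1/(jωC) = -j/(ω·C) = 0 - j143.4 Ω
Step 3 — With open output, the series arm Z2 and the output shunt Z3 appear in series to ground: Z2 + Z3 = 4810 - j143.4 Ω.
Step 4 — Parallel with input shunt Z1: Z_in = Z1 || (Z2 + Z3) = 46.45 - j0.01336 Ω = 46.45∠-0.0° Ω.
Step 5 — Power factor: PF = cos(φ) = Re(Z)/|Z| = 46.45/46.45 = 1.
Step 6 — Type: Im(Z) = -0.01336 ⇒ leading (phase φ = -0.0°).

PF = 1 (leading, φ = -0.0°)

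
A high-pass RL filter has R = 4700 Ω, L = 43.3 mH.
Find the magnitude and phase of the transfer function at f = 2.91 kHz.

Step 1 — Angular frequency: ω = 2π·2910 = 1.828e+04 rad/s.
Step 2 — Transfer function: H(jω) = jωL/(R + jωL).
Step 3 — Numerator jωL = j·791.7; denominator R + jωL = 4700 + j791.7.
Step 4 — H = 0.02759 + j0.1638.
Step 5 — Magnitude: |H| = 0.1661 (-15.6 dB); phase: φ = 80.4°.

|H| = 0.1661 (-15.6 dB), φ = 80.4°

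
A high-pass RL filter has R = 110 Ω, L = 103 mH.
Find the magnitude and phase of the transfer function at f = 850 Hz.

Step 1 — Angular frequency: ω = 2π·850 = 5341 rad/s.
Step 2 — Transfer function: H(jω) = jωL/(R + jωL).
Step 3 — Numerator jωL = j·550.1; denominator R + jωL = 110 + j550.1.
Step 4 — H = 0.9616 + j0.1923.
Step 5 — Magnitude: |H| = 0.9806 (-0.2 dB); phase: φ = 11.3°.

|H| = 0.9806 (-0.2 dB), φ = 11.3°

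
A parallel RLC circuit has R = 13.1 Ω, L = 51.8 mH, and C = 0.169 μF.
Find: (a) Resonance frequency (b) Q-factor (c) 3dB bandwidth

Step 1 — Resonance: ω₀ = 1/√(LC) = 1/√(0.0518·1.69e-07) = 1.069e+04 rad/s.
Step 2 — f₀ = ω₀/(2π) = 1701 Hz.
Step 3 — Parallel Q: Q = R/(ω₀L) = 13.1/(1.069e+04·0.0518) = 0.02366.
Step 4 — Bandwidth: Δω = ω₀/Q = 4.517e+05 rad/s; BW = Δω/(2π) = 7.189e+04 Hz.

(a) f₀ = 1701 Hz  (b) Q = 0.02366  (c) BW = 7.189e+04 Hz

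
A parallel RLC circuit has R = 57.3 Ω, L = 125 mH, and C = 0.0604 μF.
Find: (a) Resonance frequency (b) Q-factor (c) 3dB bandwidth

Step 1 — Resonance: ω₀ = 1/√(LC) = 1/√(0.125·6.04e-08) = 1.151e+04 rad/s.
Step 2 — f₀ = ω₀/(2π) = 1832 Hz.
Step 3 — Parallel Q: Q = R/(ω₀L) = 57.3/(1.151e+04·0.125) = 0.03983.
Step 4 — Bandwidth: Δω = ω₀/Q = 2.889e+05 rad/s; BW = Δω/(2π) = 4.599e+04 Hz.

(a) f₀ = 1832 Hz  (b) Q = 0.03983  (c) BW = 4.599e+04 Hz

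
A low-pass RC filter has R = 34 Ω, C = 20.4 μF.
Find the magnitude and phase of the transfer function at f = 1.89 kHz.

Step 1 — Angular frequency: ω = 2π·1890 = 1.188e+04 rad/s.
Step 2 — Transfer function: H(jω) = 1/(1 + jωRC).
Step 3 — Denominator: 1 + jωRC = 1 + j·1.188e+04·34·2.04e-05 = 1 + j8.237.
Step 4 — H = 0.01453 - j0.1196.
Step 5 — Magnitude: |H| = 0.1205 (-18.4 dB); phase: φ = -83.1°.

|H| = 0.1205 (-18.4 dB), φ = -83.1°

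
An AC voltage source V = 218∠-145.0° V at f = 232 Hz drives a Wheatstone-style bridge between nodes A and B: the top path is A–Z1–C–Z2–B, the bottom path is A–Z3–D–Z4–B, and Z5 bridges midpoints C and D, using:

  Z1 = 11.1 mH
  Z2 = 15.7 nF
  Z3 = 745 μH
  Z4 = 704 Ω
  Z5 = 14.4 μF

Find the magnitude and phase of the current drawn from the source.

Step 1 — Angular frequency: ω = 2π·f = 2π·232 = 1458 rad/s.
Step 2 — Component impedances:
  Z1: Z = jωL = j·1458·0.0111 = 0 + j16.18 Ω
  Z2: Z = 1/(jωC) = -j/(ω·C) = 0 - j4.37e+04 Ω
  Z3: Z = jωL = j·1458·0.000745 = 0 + j1.086 Ω
  Z4: Z = R = 704 Ω
  Z5: Z = 1/(jωC) = -j/(ω·C) = 0 - j47.64 Ω
Step 3 — Bridge requires nodal analysis (the Z5 bridge couples midpoints C and D, so the two paths cannot be reduced to a simple series/parallel combination). Setting node B to ground and injecting 1 A at node A, the 3-node admittance system at A, C, D solves to V_A = Z_AB = 703.9 - j10.22 Ω = 703.9∠-0.8° Ω.
Step 4 — Source phasor: V = 218∠-145.0° V = -178.6 - j125 V.
Step 5 — Ohm's law: I = V / Z_total = (-178.6 - j125) / (703.9 - j10.22) = -0.2511 - j0.1813 A.
Step 6 — Convert to polar: |I| = 0.3097 A, ∠I = -144.2°.

I = 0.3097∠-144.2° A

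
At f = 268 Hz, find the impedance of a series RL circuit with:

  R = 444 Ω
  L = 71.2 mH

Step 1 — Angular frequency: ω = 2π·f = 2π·268 = 1684 rad/s.
Step 2 — Component impedances:
  R: Z = R = 444 Ω
  L: Z = jωL = j·1684·0.0712 = 0 + j119.9 Ω
Step 3 — Series combination: Z_total = R + L = 444 + j119.9 Ω = 459.9∠15.1° Ω.

Z = 444 + j119.9 Ω = 459.9∠15.1° Ω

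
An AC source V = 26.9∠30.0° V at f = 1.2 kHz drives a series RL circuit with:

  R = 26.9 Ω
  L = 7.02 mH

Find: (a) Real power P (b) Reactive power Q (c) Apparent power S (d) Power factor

Step 1 — Angular frequency: ω = 2π·f = 2π·1200 = 7540 rad/s.
Step 2 — Component impedances:
  R: Z = R = 26.9 Ω
  L: Z = jωL = j·7540·0.00702 = 0 + j52.93 Ω
Step 3 — Series combination: Z_total = R + L = 26.9 + j52.93 Ω = 59.37∠63.1° Ω.
Step 4 — Source phasor: V = 26.9∠30.0° V = 23.3 + j13.45 V.
Step 5 — Current: I = V / Z = 0.3797 - j0.2472 A = 0.4531∠-33.1° A.
Step 6 — Complex power: S = V·I* = 5.522 + j10.86 VA.
Step 7 — Real power: P = Re(S) = 5.522 W.
Step 8 — Reactive power: Q = Im(S) = 10.86 VAR.
Step 9 — Apparent power: |S| = 12.19 VA.
Step 10 — Power factor: PF = P/|S| = 0.4531 (lagging).

(a) P = 5.522 W  (b) Q = 10.86 VAR  (c) S = 12.19 VA  (d) PF = 0.4531 (lagging)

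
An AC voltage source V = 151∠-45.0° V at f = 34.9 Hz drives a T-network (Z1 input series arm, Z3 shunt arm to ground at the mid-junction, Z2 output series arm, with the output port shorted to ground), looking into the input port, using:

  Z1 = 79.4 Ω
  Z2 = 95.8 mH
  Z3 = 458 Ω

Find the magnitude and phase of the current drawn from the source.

Step 1 — Angular frequency: ω = 2π·f = 2π·34.9 = 219.3 rad/s.
Step 2 — Component impedances:
  Z1: Z = R = 79.4 Ω
  Z2: Z = jωL = j·219.3·0.0958 = 0 + j21.01 Ω
  Z3: Z = R = 458 Ω
Step 3 — With the output port shorted to ground, the output series arm Z2 runs from the junction to ground; the shunt arm Z3 also runs from the junction to ground. They appear in parallel: Z3 || Z2 = 0.9615 + j20.96 Ω.
Step 4 — Series with input arm Z1: Z_in = Z1 + (Z3 || Z2) = 80.36 + j20.96 Ω = 83.05∠14.6° Ω.
Step 5 — Source phasor: V = 151∠-45.0° V = 106.8 - j106.8 V.
Step 6 — Ohm's law: I = V / Z_total = (106.8 - j106.8) / (80.36 + j20.96) = 0.9195 - j1.569 A.
Step 7 — Convert to polar: |I| = 1.818 A, ∠I = -59.6°.

I = 1.818∠-59.6° A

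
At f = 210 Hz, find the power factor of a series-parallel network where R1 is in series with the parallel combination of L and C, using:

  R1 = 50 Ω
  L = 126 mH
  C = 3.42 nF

Step 1 — Angular frequency: ω = 2π·f = 2π·210 = 1319 rad/s.
Step 2 — Component impedances:
  R1: Z = R = 50 Ω
  L: Z = jωL = j·1319·0.126 = 0 + j166.3 Ω
  C: Z = 1/(jωC) = -j/(ω·C) = 0 - j2.216e+05 Ω
Step 3 — Parallel branch: L || C = 1/(1/L + 1/C) = 0 + j166.4 Ω.
Step 4 — Series with R1: Z_total = R1 + (L || C) = 50 + j166.4 Ω = 173.7∠73.3° Ω.
Step 5 — Power factor: PF = cos(φ) = Re(Z)/|Z| = 50/173.73 = 0.2878.
Step 6 — Type: Im(Z) = 166.4 ⇒ lagging (phase φ = 73.3°).

PF = 0.2878 (lagging, φ = 73.3°)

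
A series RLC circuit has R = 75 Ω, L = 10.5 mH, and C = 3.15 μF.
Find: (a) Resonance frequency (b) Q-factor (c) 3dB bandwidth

Step 1 — Resonance: ω₀ = 1/√(LC) = 1/√(0.0105·3.15e-06) = 5499 rad/s.
Step 2 — f₀ = ω₀/(2π) = 875.1 Hz.
Step 3 — Series Q: Q = ω₀L/R = 5499·0.0105/75 = 0.7698.
Step 4 — Bandwidth: Δω = ω₀/Q = 7143 rad/s; BW = Δω/(2π) = 1137 Hz.

(a) f₀ = 875.1 Hz  (b) Q = 0.7698  (c) BW = 1137 Hz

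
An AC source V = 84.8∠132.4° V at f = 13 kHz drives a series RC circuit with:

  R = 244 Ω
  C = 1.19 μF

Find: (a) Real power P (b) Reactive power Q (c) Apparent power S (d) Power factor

Step 1 — Angular frequency: ω = 2π·f = 2π·1.3e+04 = 8.168e+04 rad/s.
Step 2 — Component impedances:
  R: Z = R = 244 Ω
  C: Z = 1/(jωC) = -j/(ω·C) = 0 - j10.29 Ω
Step 3 — Series combination: Z_total = R + C = 244 - j10.29 Ω = 244.2∠-2.4° Ω.
Step 4 — Source phasor: V = 84.8∠132.4° V = -57.18 + j62.62 V.
Step 5 — Current: I = V / Z = -0.2447 + j0.2463 A = 0.3472∠134.8° A.
Step 6 — Complex power: S = V·I* = 29.42 - j1.24 VA.
Step 7 — Real power: P = Re(S) = 29.42 W.
Step 8 — Reactive power: Q = Im(S) = -1.24 VAR.
Step 9 — Apparent power: |S| = 29.45 VA.
Step 10 — Power factor: PF = P/|S| = 0.9991 (leading).

(a) P = 29.42 W  (b) Q = -1.24 VAR  (c) S = 29.45 VA  (d) PF = 0.9991 (leading)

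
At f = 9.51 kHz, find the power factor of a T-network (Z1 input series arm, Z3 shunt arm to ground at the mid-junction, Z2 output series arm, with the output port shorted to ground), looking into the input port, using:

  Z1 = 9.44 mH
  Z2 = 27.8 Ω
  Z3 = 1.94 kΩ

Step 1 — Angular frequency: ω = 2π·f = 2π·9510 = 5.975e+04 rad/s.
Step 2 — Component impedances:
  Z1: Z = jωL = j·5.975e+04·0.00944 = 0 + j564.1 Ω
  Z2: Z = R = 27.8 Ω
  Z3: Z = R = 1940 Ω
Step 3 — With the output port shorted to ground, the output series arm Z2 runs from the junction to ground; the shunt arm Z3 also runs from the junction to ground. They appear in parallel: Z3 || Z2 = 27.41 Ω.
Step 4 — Series with input arm Z1: Z_in = Z1 + (Z3 || Z2) = 27.41 + j564.1 Ω = 564.7∠87.2° Ω.
Step 5 — Power factor: PF = cos(φ) = Re(Z)/|Z| = 27.407/564.73 = 0.04853.
Step 6 — Type: Im(Z) = 564.1 ⇒ lagging (phase φ = 87.2°).

PF = 0.04853 (lagging, φ = 87.2°)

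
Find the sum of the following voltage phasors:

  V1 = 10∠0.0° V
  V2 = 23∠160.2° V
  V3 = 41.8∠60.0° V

Step 1 — Convert each phasor to rectangular form:
  V1 = 10·(cos(0.0°) + j·sin(0.0°)) = 10 V
  V2 = 23·(cos(160.2°) + j·sin(160.2°)) = -21.64 + j7.791 V
  V3 = 41.8·(cos(60.0°) + j·sin(60.0°)) = 20.9 + j36.2 V
Step 2 — Sum components: V_total = 9.26 + j43.99 V.
Step 3 — Convert to polar: |V_total| = 44.95 V, ∠V_total = 78.1°.

V_total = 44.95∠78.1° V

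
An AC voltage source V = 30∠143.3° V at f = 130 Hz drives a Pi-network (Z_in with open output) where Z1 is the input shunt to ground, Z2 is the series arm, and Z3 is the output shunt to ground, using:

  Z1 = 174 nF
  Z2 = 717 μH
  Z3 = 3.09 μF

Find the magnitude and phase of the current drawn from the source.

Step 1 — Angular frequency: ω = 2π·f = 2π·130 = 816.8 rad/s.
Step 2 — Component impedances:
  Z1: Z = 1/(jωC) = -j/(ω·C) = 0 - j7036 Ω
  Z2: Z = jωL = j·816.8·0.000717 = 0 + j0.5857 Ω
  Z3: Z = 1/(jωC) = -j/(ω·C) = 0 - j396.2 Ω
Step 3 — With open output, the series arm Z2 and the output shunt Z3 appear in series to ground: Z2 + Z3 = 0 - j395.6 Ω.
Step 4 — Parallel with input shunt Z1: Z_in = Z1 || (Z2 + Z3) = 0 - j374.6 Ω = 374.6∠-90.0° Ω.
Step 5 — Source phasor: V = 30∠143.3° V = -24.05 + j17.93 V.
Step 6 — Ohm's law: I = V / Z_total = (-24.05 + j17.93) / (0 - j374.6) = -0.04787 - j0.06422 A.
Step 7 — Convert to polar: |I| = 0.08009 A, ∠I = -126.7°.

I = 0.08009∠-126.7° A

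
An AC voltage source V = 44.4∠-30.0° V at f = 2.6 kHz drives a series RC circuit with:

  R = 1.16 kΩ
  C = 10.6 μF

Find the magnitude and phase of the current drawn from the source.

Step 1 — Angular frequency: ω = 2π·f = 2π·2600 = 1.634e+04 rad/s.
Step 2 — Component impedances:
  R: Z = R = 1160 Ω
  C: Z = 1/(jωC) = -j/(ω·C) = 0 - j5.775 Ω
Step 3 — Series combination: Z_total = R + C = 1160 - j5.775 Ω = 1160∠-0.3° Ω.
Step 4 — Source phasor: V = 44.4∠-30.0° V = 38.45 - j22.2 V.
Step 5 — Ohm's law: I = V / Z_total = (38.45 - j22.2) / (1160 - j5.775) = 0.03324 - j0.01897 A.
Step 6 — Convert to polar: |I| = 0.03828 A, ∠I = -29.7°.

I = 0.03828∠-29.7° A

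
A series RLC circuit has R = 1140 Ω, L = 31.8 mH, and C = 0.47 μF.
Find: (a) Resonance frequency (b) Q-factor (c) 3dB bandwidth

Step 1 — Resonance condition Im(Z)=0 gives ω₀ = 1/√(LC).
Step 2 — ω₀ = 1/√(0.0318·4.7e-07) = 8180 rad/s.
Step 3 — f₀ = ω₀/(2π) = 1302 Hz.
Step 4 — Series Q: Q = ω₀L/R = 8180·0.0318/1140 = 0.2282.
Step 5 — 3dB bandwidth: Δω = ω₀/Q = 3.585e+04 rad/s; BW = Δω/(2π) = 5706 Hz.

(a) f₀ = 1302 Hz  (b) Q = 0.2282  (c) BW = 5706 Hz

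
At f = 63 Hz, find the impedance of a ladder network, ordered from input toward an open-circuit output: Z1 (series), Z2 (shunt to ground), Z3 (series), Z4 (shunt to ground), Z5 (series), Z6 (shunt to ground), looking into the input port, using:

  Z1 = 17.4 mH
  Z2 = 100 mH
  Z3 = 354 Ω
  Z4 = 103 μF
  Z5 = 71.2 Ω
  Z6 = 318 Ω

Step 1 — Angular frequency: ω = 2π·f = 2π·63 = 395.8 rad/s.
Step 2 — Component impedances:
  Z1: Z = jωL = j·395.8·0.0174 = 0 + j6.888 Ω
  Z2: Z = jωL = j·395.8·0.1 = 0 + j39.58 Ω
  Z3: Z = R = 354 Ω
  Z4: Z = 1/(jωC) = -j/(ω·C) = 0 - j24.53 Ω
  Z5: Z = R = 71.2 Ω
  Z6: Z = R = 318 Ω
Step 3 — Ladder network (open output): work backward from the far end, alternating series and parallel combinations. Z_in = 4.399 + j46.28 Ω = 46.49∠84.6° Ω.

Z = 4.399 + j46.28 Ω = 46.49∠84.6° Ω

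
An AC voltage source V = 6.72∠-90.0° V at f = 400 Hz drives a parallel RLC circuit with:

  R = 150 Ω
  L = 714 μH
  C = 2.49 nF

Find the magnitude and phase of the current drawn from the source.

Step 1 — Angular frequency: ω = 2π·f = 2π·400 = 2513 rad/s.
Step 2 — Component impedances:
  R: Z = R = 150 Ω
  L: Z = jωL = j·2513·0.000714 = 0 + j1.794 Ω
  C: Z = 1/(jωC) = -j/(ω·C) = 0 - j1.598e+05 Ω
Step 3 — Parallel combination: 1/Z_total = 1/R + 1/L + 1/C; Z_total = 0.02147 + j1.794 Ω = 1.794∠89.3° Ω.
Step 4 — Source phasor: V = 6.72∠-90.0° V = 0 - j6.72 V.
Step 5 — Ohm's law: I = V / Z_total = (0 - j6.72) / (0.02147 + j1.794) = -3.745 - j0.0448 A.
Step 6 — Convert to polar: |I| = 3.745 A, ∠I = -179.3°.

I = 3.745∠-179.3° A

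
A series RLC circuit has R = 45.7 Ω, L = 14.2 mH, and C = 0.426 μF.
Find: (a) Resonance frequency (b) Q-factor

Step 1 — Resonance condition Im(Z)=0 gives ω₀ = 1/√(LC).
Step 2 — ω₀ = 1/√(0.0142·4.26e-07) = 1.286e+04 rad/s.
Step 3 — f₀ = ω₀/(2π) = 2046 Hz.
Step 4 — Series Q: Q = ω₀L/R = 1.286e+04·0.0142/45.7 = 3.995.

(a) f₀ = 2046 Hz  (b) Q = 3.995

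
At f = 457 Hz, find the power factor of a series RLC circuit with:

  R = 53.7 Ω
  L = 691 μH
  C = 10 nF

Step 1 — Angular frequency: ω = 2π·f = 2π·457 = 2871 rad/s.
Step 2 — Component impedances:
  R: Z = R = 53.7 Ω
  L: Z = jωL = j·2871·0.000691 = 0 + j1.984 Ω
  C: Z = 1/(jωC) = -j/(ω·C) = 0 - j3.483e+04 Ω
Step 3 — Series combination: Z_total = R + L + C = 53.7 - j3.482e+04 Ω = 3.482e+04∠-89.9° Ω.
Step 4 — Power factor: PF = cos(φ) = Re(Z)/|Z| = 53.7/3.482e+04 = 0.001542.
Step 5 — Type: Im(Z) = -3.482e+04 ⇒ leading (phase φ = -89.9°).

PF = 0.001542 (leading, φ = -89.9°)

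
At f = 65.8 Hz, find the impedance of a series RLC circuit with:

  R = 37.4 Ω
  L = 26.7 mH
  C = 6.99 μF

Step 1 — Angular frequency: ω = 2π·f = 2π·65.8 = 413.4 rad/s.
Step 2 — Component impedances:
  R: Z = R = 37.4 Ω
  L: Z = jωL = j·413.4·0.0267 = 0 + j11.04 Ω
  C: Z = 1/(jωC) = -j/(ω·C) = 0 - j346 Ω
Step 3 — Series combination: Z_total = R + L + C = 37.4 - j335 Ω = 337.1∠-83.6° Ω.

Z = 37.4 - j335 Ω = 337.1∠-83.6° Ω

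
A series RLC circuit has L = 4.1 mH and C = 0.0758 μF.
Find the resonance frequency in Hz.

Step 1 — Resonance condition Im(Z)=0 gives ω₀ = 1/√(LC).
Step 2 — ω₀ = 1/√(0.0041·7.58e-08) = 5.672e+04 rad/s.
Step 3 — f₀ = ω₀/(2π) = 9028 Hz.

f₀ = 9028 Hz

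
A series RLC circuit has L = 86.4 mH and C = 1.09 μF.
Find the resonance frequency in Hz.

Step 1 — Resonance condition Im(Z)=0 gives ω₀ = 1/√(LC).
Step 2 — ω₀ = 1/√(0.0864·1.09e-06) = 3259 rad/s.
Step 3 — f₀ = ω₀/(2π) = 518.6 Hz.

f₀ = 518.6 Hz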